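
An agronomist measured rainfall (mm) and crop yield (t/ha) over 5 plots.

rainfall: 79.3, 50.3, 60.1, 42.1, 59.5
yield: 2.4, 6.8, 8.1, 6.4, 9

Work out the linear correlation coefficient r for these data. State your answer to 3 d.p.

-0.575

n = 5, Σx = 291.3, Σy = 32.7, Σx² = 17743.25, Σy² = 239.57, Σxy = 1824.11
nΣxy − ΣxΣy = 9120.55 − 9525.51 = -404.96
nΣx² − (Σx)² = 88716.25 − 84855.69 = 3860.56; nΣy² − (Σy)² = 1197.85 − 1069.29 = 128.56
r = -404.96 / √(3860.56 × 128.56) = -404.96 / 704.4953 ≈ -0.575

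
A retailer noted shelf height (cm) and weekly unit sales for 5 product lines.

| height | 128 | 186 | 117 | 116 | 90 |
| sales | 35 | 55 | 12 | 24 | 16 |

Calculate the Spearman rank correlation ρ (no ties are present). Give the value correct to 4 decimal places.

0.7000

Rank height: 4, 5, 3, 2, 1
Rank sales: 4, 5, 1, 3, 2
d = rank(height) − rank(sales): 0, 0, 2, -1, -1; Σd² = 6
ρ = 1 − 6Σd² / [n(n²−1)] = 1 − 6×6 / (5×24) = 1 − 36/120 ≈ 0.7000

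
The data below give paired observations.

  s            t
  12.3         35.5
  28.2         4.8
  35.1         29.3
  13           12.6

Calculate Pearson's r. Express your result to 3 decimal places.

-0.116

n = 4, Σs = 88.6, Σt = 82.2, Σs² = 2347.54, Σt² = 2300.54, Σst = 1764.24
nΣst − ΣsΣt = 7056.96 − 7282.92 = -225.96
nΣs² − (Σs)² = 9390.16 − 7849.96 = 1540.2; nΣt² − (Σt)² = 9202.16 − 6756.84 = 2445.32
r = -225.96 / √(1540.2 × 2445.32) = -225.96 / 1940.6911 ≈ -0.116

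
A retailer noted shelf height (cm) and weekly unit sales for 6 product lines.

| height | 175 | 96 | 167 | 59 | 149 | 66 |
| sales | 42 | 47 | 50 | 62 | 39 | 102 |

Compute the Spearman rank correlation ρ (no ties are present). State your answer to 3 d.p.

Rank height: 6, 3, 5, 1, 4, 2
Rank sales: 2, 3, 4, 5, 1, 6
d = rank(height) − rank(sales): 4, 0, 1, -4, 3, -4; Σd² = 58
ρ = 1 − 6Σd² / [n(n²−1)] = 1 − 6×58 / (6×35) = 1 − 348/210 ≈ -0.657

-0.657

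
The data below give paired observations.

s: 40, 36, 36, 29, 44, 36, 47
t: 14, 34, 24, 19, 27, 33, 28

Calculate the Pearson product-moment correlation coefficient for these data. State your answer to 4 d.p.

n = 7, Σs = 268, Σt = 179, Σs² = 10474, Σt² = 4891, Σst = 6891
nΣst − ΣsΣt = 48237 − 47972 = 265
nΣs² − (Σs)² = 73318 − 71824 = 1494; nΣt² − (Σt)² = 34237 − 32041 = 2196
r = 265 / √(1494 × 2196) = 265 / 1811.3045 ≈ 0.1463

0.1463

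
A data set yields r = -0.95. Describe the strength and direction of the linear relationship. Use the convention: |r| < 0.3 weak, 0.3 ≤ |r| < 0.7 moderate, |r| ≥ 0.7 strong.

r = -0.95 < 0 so the relationship is negative.
|r| = 0.95, which falls in the strong range.

strong negative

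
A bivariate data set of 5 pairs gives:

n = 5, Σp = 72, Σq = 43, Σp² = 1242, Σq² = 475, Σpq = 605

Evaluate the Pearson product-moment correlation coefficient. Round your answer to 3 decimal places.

r = (nΣpq − ΣpΣq) / √[(nΣp² − (Σp)²)(nΣq² − (Σq)²)]
Numerator: 5×605 − 72×43 = -71
Denominator: √[(6210 − 5184)(2375 − 1849)] = √[1026 × 526] = 734.6264
r = -71 / 734.6264 ≈ -0.097

-0.097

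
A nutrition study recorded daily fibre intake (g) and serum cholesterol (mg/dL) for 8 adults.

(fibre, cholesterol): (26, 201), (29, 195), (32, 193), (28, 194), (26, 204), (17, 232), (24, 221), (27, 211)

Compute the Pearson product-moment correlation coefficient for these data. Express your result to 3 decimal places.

-0.912

n = 8, Σx = 209, Σy = 1651, Σx² = 5595, Σy² = 342113, Σxy = 42738
nΣxy − ΣxΣy = 341904 − 345059 = -3155
nΣx² − (Σx)² = 44760 − 43681 = 1079; nΣy² − (Σy)² = 2736904 − 2725801 = 11103
r = -3155 / √(1079 × 11103) = -3155 / 3461.2335 ≈ -0.912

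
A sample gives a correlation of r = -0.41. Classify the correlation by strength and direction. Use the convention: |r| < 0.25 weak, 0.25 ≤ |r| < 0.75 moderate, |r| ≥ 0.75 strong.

r = -0.41 < 0 so the relationship is negative.
|r| = 0.41, which falls in the moderate range.

moderate negative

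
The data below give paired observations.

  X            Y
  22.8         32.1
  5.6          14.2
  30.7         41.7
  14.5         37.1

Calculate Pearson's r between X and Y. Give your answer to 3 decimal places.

n = 4, ΣX = 73.6, ΣY = 125.1, ΣX² = 1703.94, ΣY² = 4347.35, ΣXY = 2629.54
nΣXY − ΣXΣY = 10518.16 − 9207.36 = 1310.8
nΣX² − (ΣX)² = 6815.76 − 5416.96 = 1398.8; nΣY² − (ΣY)² = 17389.4 − 15650.01 = 1739.39
r = 1310.8 / √(1398.8 × 1739.39) = 1310.8 / 1559.8265 ≈ 0.840

0.840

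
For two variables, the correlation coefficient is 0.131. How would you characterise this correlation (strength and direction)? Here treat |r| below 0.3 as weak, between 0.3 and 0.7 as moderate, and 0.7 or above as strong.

r = 0.131 > 0 so the relationship is positive.
|r| = 0.131, which falls in the weak range.

weak positive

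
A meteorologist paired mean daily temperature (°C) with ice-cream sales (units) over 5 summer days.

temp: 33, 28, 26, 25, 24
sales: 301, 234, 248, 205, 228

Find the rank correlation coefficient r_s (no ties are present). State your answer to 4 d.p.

Rank temp: 5, 4, 3, 2, 1
Rank sales: 5, 3, 4, 1, 2
d = rank(temp) − rank(sales): 0, 1, -1, 1, -1; Σd² = 4
ρ = 1 − 6Σd² / [n(n²−1)] = 1 − 6×4 / (5×24) = 1 − 24/120 ≈ 0.8000

0.8000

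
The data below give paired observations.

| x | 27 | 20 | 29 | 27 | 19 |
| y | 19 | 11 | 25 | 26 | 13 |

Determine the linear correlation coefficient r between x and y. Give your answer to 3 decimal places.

n = 5, Σx = 122, Σy = 94, Σx² = 3060, Σy² = 1952, Σxy = 2407
nΣxy − ΣxΣy = 12035 − 11468 = 567
nΣx² − (Σx)² = 15300 − 14884 = 416; nΣy² − (Σy)² = 9760 − 8836 = 924
r = 567 / √(416 × 924) = 567 / 619.9871 ≈ 0.915

0.915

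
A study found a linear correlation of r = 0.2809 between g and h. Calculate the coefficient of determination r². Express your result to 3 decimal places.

r² = (0.2809)² = 0.079

0.079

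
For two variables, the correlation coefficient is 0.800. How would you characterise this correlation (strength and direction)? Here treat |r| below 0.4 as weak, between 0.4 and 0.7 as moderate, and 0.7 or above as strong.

r = 0.800 > 0 so the relationship is positive.
|r| = 0.800, which falls in the strong range.

strong positive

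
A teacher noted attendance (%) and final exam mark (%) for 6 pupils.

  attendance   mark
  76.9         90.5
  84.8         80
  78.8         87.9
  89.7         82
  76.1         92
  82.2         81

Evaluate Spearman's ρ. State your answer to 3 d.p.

-0.829

Rank attendance: 2, 5, 3, 6, 1, 4
Rank mark: 5, 1, 4, 3, 6, 2
d = rank(attendance) − rank(mark): -3, 4, -1, 3, -5, 2; Σd² = 64
ρ = 1 − 6Σd² / [n(n²−1)] = 1 − 6×64 / (6×35) = 1 − 384/210 ≈ -0.829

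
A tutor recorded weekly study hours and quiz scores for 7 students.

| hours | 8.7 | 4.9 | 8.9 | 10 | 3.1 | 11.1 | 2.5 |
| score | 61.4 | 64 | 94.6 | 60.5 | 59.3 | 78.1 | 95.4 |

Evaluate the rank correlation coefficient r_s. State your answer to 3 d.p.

-0.071

Rank hours: 4, 3, 5, 6, 2, 7, 1
Rank score: 3, 4, 6, 2, 1, 5, 7
d = rank(hours) − rank(score): 1, -1, -1, 4, 1, 2, -6; Σd² = 60
ρ = 1 − 6Σd² / [n(n²−1)] = 1 − 6×60 / (7×48) = 1 − 360/336 ≈ -0.071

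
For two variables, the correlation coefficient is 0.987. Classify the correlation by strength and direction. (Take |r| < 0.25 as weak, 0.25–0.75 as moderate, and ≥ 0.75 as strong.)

r = 0.987 > 0 so the relationship is positive.
|r| = 0.987, which falls in the strong range.

strong positive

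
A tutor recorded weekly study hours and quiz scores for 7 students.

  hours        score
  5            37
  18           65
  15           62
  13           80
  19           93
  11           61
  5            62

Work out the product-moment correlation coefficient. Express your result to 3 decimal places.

0.710

n = 7, Σx = 86, Σy = 460, Σx² = 1250, Σy² = 32052, Σxy = 6073
nΣxy − ΣxΣy = 42511 − 39560 = 2951
nΣx² − (Σx)² = 8750 − 7396 = 1354; nΣy² − (Σy)² = 224364 − 211600 = 12764
r = 2951 / √(1354 × 12764) = 2951 / 4157.2173 ≈ 0.710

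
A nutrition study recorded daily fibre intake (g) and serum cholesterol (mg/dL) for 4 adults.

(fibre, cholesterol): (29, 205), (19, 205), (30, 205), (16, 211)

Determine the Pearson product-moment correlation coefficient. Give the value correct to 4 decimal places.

-0.7095

n = 4, Σx = 94, Σy = 826, Σx² = 2358, Σy² = 170596, Σxy = 19366
nΣxy − ΣxΣy = 77464 − 77644 = -180
nΣx² − (Σx)² = 9432 − 8836 = 596; nΣy² − (Σy)² = 682384 − 682276 = 108
r = -180 / √(596 × 108) = -180 / 253.7085 ≈ -0.7095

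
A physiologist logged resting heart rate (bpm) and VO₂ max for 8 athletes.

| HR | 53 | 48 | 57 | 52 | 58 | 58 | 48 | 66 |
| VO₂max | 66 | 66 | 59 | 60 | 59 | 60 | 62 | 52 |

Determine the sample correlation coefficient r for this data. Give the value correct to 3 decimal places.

n = 8, Σx = 440, Σy = 484, Σx² = 24454, Σy² = 29422, Σxy = 26459
nΣxy − ΣxΣy = 211672 − 212960 = -1288
nΣx² − (Σx)² = 195632 − 193600 = 2032; nΣy² − (Σy)² = 235376 − 234256 = 1120
r = -1288 / √(2032 × 1120) = -1288 / 1508.5887 ≈ -0.854

-0.854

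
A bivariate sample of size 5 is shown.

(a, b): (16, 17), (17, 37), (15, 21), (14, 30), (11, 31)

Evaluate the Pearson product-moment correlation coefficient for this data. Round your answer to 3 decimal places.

n = 5, Σa = 73, Σb = 136, Σa² = 1087, Σb² = 3960, Σab = 1977
nΣab − ΣaΣb = 9885 − 9928 = -43
nΣa² − (Σa)² = 5435 − 5329 = 106; nΣb² − (Σb)² = 19800 − 18496 = 1304
r = -43 / √(106 × 1304) = -43 / 371.7849 ≈ -0.116

-0.116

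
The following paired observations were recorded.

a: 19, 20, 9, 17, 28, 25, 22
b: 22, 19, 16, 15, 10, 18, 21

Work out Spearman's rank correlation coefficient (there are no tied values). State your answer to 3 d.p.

Rank a: 3, 4, 1, 2, 7, 6, 5
Rank b: 7, 5, 3, 2, 1, 4, 6
d = rank(a) − rank(b): -4, -1, -2, 0, 6, 2, -1; Σd² = 62
ρ = 1 − 6Σd² / [n(n²−1)] = 1 − 6×62 / (7×48) = 1 − 372/336 ≈ -0.107

-0.107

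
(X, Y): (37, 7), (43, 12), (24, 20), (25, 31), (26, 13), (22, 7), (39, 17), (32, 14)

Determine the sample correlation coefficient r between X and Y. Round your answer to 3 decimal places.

-0.274

n = 8, ΣX = 248, ΣY = 121, ΣX² = 8124, ΣY² = 2257, ΣXY = 3633
nΣXY − ΣXΣY = 29064 − 30008 = -944
nΣX² − (ΣX)² = 64992 − 61504 = 3488; nΣY² − (ΣY)² = 18056 − 14641 = 3415
r = -944 / √(3488 × 3415) = -944 / 3451.3070 ≈ -0.274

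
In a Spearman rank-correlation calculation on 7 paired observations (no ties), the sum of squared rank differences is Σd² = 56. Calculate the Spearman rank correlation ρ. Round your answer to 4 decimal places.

0.0000

ρ = 1 − 6Σd² / [n(n²−1)] = 1 − 6×56 / (7×48)
  = 1 − 336/336 = 1 − 1.00000 ≈ 0.0000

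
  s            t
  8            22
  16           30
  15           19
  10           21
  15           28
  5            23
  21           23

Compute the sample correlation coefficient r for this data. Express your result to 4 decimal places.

0.2715

n = 7, Σs = 90, Σt = 166, Σs² = 1336, Σt² = 4028, Σst = 2169
nΣst − ΣsΣt = 15183 − 14940 = 243
nΣs² − (Σs)² = 9352 − 8100 = 1252; nΣt² − (Σt)² = 28196 − 27556 = 640
r = 243 / √(1252 × 640) = 243 / 895.1424 ≈ 0.2715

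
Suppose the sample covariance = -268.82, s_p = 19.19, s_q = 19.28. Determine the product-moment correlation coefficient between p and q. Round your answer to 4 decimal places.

-0.7266

r = Cov(p,q) / (s_p · s_q) = -268.82 / (19.19 × 19.28)
  = -268.82 / 369.9832 ≈ -0.7266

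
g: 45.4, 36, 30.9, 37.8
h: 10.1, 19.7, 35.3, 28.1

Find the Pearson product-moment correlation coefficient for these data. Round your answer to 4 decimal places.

n = 4, Σg = 150.1, Σh = 93.2, Σg² = 5740.81, Σh² = 2525.8, Σgh = 3320.69
nΣgh − ΣgΣh = 13282.76 − 13989.32 = -706.56
nΣg² − (Σg)² = 22963.24 − 22530.01 = 433.23; nΣh² − (Σh)² = 10103.2 − 8686.24 = 1416.96
r = -706.56 / √(433.23 × 1416.96) = -706.56 / 783.4983 ≈ -0.9018

-0.9018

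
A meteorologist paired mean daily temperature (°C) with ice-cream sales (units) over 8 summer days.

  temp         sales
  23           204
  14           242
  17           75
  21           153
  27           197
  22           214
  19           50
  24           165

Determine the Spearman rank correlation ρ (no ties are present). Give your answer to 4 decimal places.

0.0952

Rank temp: 6, 1, 2, 4, 8, 5, 3, 7
Rank sales: 6, 8, 2, 3, 5, 7, 1, 4
d = rank(temp) − rank(sales): 0, -7, 0, 1, 3, -2, 2, 3; Σd² = 76
ρ = 1 − 6Σd² / [n(n²−1)] = 1 − 6×76 / (8×63) = 1 − 456/504 ≈ 0.0952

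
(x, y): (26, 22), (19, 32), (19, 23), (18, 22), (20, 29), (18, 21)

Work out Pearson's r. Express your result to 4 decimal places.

n = 6, Σx = 120, Σy = 149, Σx² = 2446, Σy² = 3803, Σxy = 2971
nΣxy − ΣxΣy = 17826 − 17880 = -54
nΣx² − (Σx)² = 14676 − 14400 = 276; nΣy² − (Σy)² = 22818 − 22201 = 617
r = -54 / √(276 × 617) = -54 / 412.6645 ≈ -0.1309

-0.1309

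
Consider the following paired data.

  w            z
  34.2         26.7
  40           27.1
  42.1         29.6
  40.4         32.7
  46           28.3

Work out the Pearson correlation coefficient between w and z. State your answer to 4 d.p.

n = 5, Σw = 202.7, Σz = 144.4, Σw² = 8290.21, Σz² = 4193.64, Σwz = 5866.18
nΣwz − ΣwΣz = 29330.9 − 29269.88 = 61.02
nΣw² − (Σw)² = 41451.05 − 41087.29 = 363.76; nΣz² − (Σz)² = 20968.2 − 20851.36 = 116.84
r = 61.02 / √(363.76 × 116.84) = 61.02 / 206.1594 ≈ 0.2960

0.2960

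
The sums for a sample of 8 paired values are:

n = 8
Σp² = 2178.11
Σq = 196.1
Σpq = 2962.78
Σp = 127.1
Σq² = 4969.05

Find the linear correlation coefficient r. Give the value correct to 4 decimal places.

r = (nΣpq − ΣpΣq) / √[(nΣp² − (Σp)²)(nΣq² − (Σq)²)]
Numerator: 8×2962.78 − 127.1×196.1 = -1222.07
Denominator: √[(17424.88 − 16154.41)(39752.4 − 38455.21)] = √[1270.47 × 1297.19] = 1283.7605
r = -1222.07 / 1283.7605 ≈ -0.9519

-0.9519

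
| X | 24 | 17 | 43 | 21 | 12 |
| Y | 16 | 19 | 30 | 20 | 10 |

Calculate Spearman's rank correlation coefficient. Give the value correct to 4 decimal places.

Rank X: 4, 2, 5, 3, 1
Rank Y: 2, 3, 5, 4, 1
d = rank(X) − rank(Y): 2, -1, 0, -1, 0; Σd² = 6
ρ = 1 − 6Σd² / [n(n²−1)] = 1 − 6×6 / (5×24) = 1 − 36/120 ≈ 0.7000

0.7000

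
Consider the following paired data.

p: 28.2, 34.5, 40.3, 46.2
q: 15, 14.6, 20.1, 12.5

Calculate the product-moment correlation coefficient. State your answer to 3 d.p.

n = 4, Σp = 149.2, Σq = 62.2, Σp² = 5744.02, Σq² = 998.42, Σpq = 2314.23
nΣpq − ΣpΣq = 9256.92 − 9280.24 = -23.32
nΣp² − (Σp)² = 22976.08 − 22260.64 = 715.44; nΣq² − (Σq)² = 3993.68 − 3868.84 = 124.84
r = -23.32 / √(715.44 × 124.84) = -23.32 / 298.8570 ≈ -0.078

-0.078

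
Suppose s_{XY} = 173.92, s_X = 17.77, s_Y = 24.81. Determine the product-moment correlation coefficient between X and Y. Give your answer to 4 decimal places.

0.3945

r = Cov(X,Y) / (s_X · s_Y) = 173.92 / (17.77 × 24.81)
  = 173.92 / 440.8737 ≈ 0.3945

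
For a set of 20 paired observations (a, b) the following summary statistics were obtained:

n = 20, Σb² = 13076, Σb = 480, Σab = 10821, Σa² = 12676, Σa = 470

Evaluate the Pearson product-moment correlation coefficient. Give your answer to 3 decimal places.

r = (nΣab − ΣaΣb) / √[(nΣa² − (Σa)²)(nΣb² − (Σb)²)]
Numerator: 20×10821 − 470×480 = -9180
Denominator: √[(253520 − 220900)(261520 − 230400)] = √[32620 × 31120] = 31861.1739
r = -9180 / 31861.1739 ≈ -0.288

-0.288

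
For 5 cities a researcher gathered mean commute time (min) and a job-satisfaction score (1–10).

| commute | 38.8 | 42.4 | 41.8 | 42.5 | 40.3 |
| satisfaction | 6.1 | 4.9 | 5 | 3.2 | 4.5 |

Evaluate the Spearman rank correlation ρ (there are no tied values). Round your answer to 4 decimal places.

-0.7000

Rank commute: 1, 4, 3, 5, 2
Rank satisfaction: 5, 3, 4, 1, 2
d = rank(commute) − rank(satisfaction): -4, 1, -1, 4, 0; Σd² = 34
ρ = 1 − 6Σd² / [n(n²−1)] = 1 − 6×34 / (5×24) = 1 − 204/120 ≈ -0.7000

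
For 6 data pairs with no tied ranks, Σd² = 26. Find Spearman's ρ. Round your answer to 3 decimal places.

ρ = 1 − 6Σd² / [n(n²−1)] = 1 − 6×26 / (6×35)
  = 1 − 156/210 = 1 − 0.7429 ≈ 0.257

0.257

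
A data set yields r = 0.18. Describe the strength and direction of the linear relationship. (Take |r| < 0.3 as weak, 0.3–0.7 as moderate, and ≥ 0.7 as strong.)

r = 0.18 > 0 so the relationship is positive.
|r| = 0.18, which falls in the weak range.

weak positive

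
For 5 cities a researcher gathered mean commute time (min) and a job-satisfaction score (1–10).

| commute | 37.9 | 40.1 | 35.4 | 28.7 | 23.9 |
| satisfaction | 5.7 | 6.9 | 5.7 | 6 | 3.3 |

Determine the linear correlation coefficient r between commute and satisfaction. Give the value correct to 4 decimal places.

n = 5, Σx = 166, Σy = 27.6, Σx² = 5692.48, Σy² = 159.48, Σxy = 945.57
nΣxy − ΣxΣy = 4727.85 − 4581.6 = 146.25
nΣx² − (Σx)² = 28462.4 − 27556 = 906.4; nΣy² − (Σy)² = 797.4 − 761.76 = 35.64
r = 146.25 / √(906.4 × 35.64) = 146.25 / 179.7334 ≈ 0.8137

0.8137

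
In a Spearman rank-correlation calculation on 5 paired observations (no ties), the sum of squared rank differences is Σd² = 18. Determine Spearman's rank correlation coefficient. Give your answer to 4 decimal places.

0.1000

ρ = 1 − 6Σd² / [n(n²−1)] = 1 − 6×18 / (5×24)
  = 1 − 108/120 = 1 − 0.90000 ≈ 0.1000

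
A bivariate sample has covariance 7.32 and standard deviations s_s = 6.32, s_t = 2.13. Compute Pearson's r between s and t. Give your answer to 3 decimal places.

r = Cov(s,t) / (s_s · s_t) = 7.32 / (6.32 × 2.13)
  = 7.32 / 13.4616 ≈ 0.544

0.544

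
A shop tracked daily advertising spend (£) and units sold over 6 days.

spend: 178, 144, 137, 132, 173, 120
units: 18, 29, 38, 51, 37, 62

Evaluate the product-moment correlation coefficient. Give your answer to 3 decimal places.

-0.807

n = 6, Σx = 884, Σy = 235, Σx² = 132942, Σy² = 10423, Σxy = 33159
nΣxy − ΣxΣy = 198954 − 207740 = -8786
nΣx² − (Σx)² = 797652 − 781456 = 16196; nΣy² − (Σy)² = 62538 − 55225 = 7313
r = -8786 / √(16196 × 7313) = -8786 / 10883.0762 ≈ -0.807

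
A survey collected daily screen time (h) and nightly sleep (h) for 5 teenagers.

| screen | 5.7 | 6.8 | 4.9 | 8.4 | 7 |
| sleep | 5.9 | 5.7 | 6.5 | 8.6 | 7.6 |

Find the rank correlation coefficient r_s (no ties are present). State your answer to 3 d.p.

0.600

Rank screen: 2, 3, 1, 5, 4
Rank sleep: 2, 1, 3, 5, 4
d = rank(screen) − rank(sleep): 0, 2, -2, 0, 0; Σd² = 8
ρ = 1 − 6Σd² / [n(n²−1)] = 1 − 6×8 / (5×24) = 1 − 48/120 ≈ 0.600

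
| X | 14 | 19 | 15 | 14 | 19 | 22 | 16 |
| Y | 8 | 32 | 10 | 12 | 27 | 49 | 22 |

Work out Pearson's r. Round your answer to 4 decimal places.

n = 7, ΣX = 119, ΣY = 160, ΣX² = 2079, ΣY² = 4946, ΣXY = 2981
nΣXY − ΣXΣY = 20867 − 19040 = 1827
nΣX² − (ΣX)² = 14553 − 14161 = 392; nΣY² − (ΣY)² = 34622 − 25600 = 9022
r = 1827 / √(392 × 9022) = 1827 / 1880.5914 ≈ 0.9715

0.9715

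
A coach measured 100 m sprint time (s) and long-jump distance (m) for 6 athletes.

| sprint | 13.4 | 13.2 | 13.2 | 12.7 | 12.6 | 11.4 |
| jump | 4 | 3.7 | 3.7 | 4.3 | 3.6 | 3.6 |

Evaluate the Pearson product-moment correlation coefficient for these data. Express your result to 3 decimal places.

n = 6, Σx = 76.5, Σy = 22.9, Σx² = 978.05, Σy² = 87.79, Σxy = 292.29
nΣxy − ΣxΣy = 1753.74 − 1751.85 = 1.89
nΣx² − (Σx)² = 5868.3 − 5852.25 = 16.05; nΣy² − (Σy)² = 526.74 − 524.41 = 2.33
r = 1.89 / √(16.05 × 2.33) = 1.89 / 6.1153 ≈ 0.309

0.309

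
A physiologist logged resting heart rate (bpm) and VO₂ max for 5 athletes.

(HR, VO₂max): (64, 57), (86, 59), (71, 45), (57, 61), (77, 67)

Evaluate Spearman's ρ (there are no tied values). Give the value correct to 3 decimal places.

0.100

Rank HR: 2, 5, 3, 1, 4
Rank VO₂max: 2, 3, 1, 4, 5
d = rank(HR) − rank(VO₂max): 0, 2, 2, -3, -1; Σd² = 18
ρ = 1 − 6Σd² / [n(n²−1)] = 1 − 6×18 / (5×24) = 1 − 108/120 ≈ 0.100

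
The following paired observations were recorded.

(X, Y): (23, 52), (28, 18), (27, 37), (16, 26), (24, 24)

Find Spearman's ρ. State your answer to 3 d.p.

-0.500

Rank X: 2, 5, 4, 1, 3
Rank Y: 5, 1, 4, 3, 2
d = rank(X) − rank(Y): -3, 4, 0, -2, 1; Σd² = 30
ρ = 1 − 6Σd² / [n(n²−1)] = 1 − 6×30 / (5×24) = 1 − 180/120 ≈ -0.500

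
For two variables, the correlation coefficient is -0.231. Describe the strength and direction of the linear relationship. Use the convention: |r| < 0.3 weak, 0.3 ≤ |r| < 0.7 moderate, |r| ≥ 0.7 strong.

weak negative

r = -0.231 < 0 so the relationship is negative.
|r| = 0.231, which falls in the weak range.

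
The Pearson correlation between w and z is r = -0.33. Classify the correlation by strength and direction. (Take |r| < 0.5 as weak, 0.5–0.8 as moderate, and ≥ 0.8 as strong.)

r = -0.33 < 0 so the relationship is negative.
|r| = 0.33, which falls in the weak range.

weak negative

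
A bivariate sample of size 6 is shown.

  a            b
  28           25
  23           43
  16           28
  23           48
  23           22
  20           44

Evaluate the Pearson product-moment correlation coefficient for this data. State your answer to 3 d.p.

n = 6, Σa = 133, Σb = 210, Σa² = 3027, Σb² = 7982, Σab = 4627
nΣab − ΣaΣb = 27762 − 27930 = -168
nΣa² − (Σa)² = 18162 − 17689 = 473; nΣb² − (Σb)² = 47892 − 44100 = 3792
r = -168 / √(473 × 3792) = -168 / 1339.2595 ≈ -0.125

-0.125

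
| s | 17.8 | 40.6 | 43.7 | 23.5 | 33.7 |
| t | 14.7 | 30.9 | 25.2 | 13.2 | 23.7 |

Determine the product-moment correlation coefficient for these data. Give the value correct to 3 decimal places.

0.897

n = 5, Σs = 159.3, Σt = 107.7, Σs² = 5562.83, Σt² = 2541.87, Σst = 3726.33
nΣst − ΣsΣt = 18631.65 − 17156.61 = 1475.04
nΣs² − (Σs)² = 27814.15 − 25376.49 = 2437.66; nΣt² − (Σt)² = 12709.35 − 11599.29 = 1110.06
r = 1475.04 / √(2437.66 × 1110.06) = 1475.04 / 1644.9769 ≈ 0.897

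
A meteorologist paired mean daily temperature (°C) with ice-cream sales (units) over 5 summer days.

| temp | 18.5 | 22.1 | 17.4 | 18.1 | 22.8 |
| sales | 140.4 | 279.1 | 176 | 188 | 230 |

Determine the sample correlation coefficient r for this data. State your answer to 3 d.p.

n = 5, Σx = 98.9, Σy = 1013.5, Σx² = 1980.87, Σy² = 216828.97, Σxy = 20474.71
nΣxy − ΣxΣy = 102373.55 − 100235.15 = 2138.4
nΣx² − (Σx)² = 9904.35 − 9781.21 = 123.14; nΣy² − (Σy)² = 1084144.85 − 1027182.25 = 56962.6
r = 2138.4 / √(123.14 × 56962.6) = 2138.4 / 2648.4665 ≈ 0.807

0.807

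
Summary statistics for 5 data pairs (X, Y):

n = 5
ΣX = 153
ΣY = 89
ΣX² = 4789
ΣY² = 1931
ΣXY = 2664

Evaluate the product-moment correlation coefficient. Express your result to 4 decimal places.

-0.3081

r = (nΣXY − ΣXΣY) / √[(nΣX² − (ΣX)²)(nΣY² − (ΣY)²)]
Numerator: 5×2664 − 153×89 = -297
Denominator: √[(23945 − 23409)(9655 − 7921)] = √[536 × 1734] = 964.0664
r = -297 / 964.0664 ≈ -0.3081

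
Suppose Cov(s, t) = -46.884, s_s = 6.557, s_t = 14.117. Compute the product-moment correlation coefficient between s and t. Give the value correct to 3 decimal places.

r = Cov(s,t) / (s_s · s_t) = -46.884 / (6.557 × 14.117)
  = -46.884 / 92.5652 ≈ -0.506

-0.506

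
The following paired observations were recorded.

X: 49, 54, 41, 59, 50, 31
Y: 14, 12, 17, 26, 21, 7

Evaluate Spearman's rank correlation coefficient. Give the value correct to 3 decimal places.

Rank X: 3, 5, 2, 6, 4, 1
Rank Y: 3, 2, 4, 6, 5, 1
d = rank(X) − rank(Y): 0, 3, -2, 0, -1, 0; Σd² = 14
ρ = 1 − 6Σd² / [n(n²−1)] = 1 − 6×14 / (6×35) = 1 − 84/210 ≈ 0.600

0.600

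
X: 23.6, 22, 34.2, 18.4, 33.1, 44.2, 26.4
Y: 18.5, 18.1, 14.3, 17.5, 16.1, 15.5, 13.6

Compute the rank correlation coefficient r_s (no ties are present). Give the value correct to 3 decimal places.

Rank X: 3, 2, 6, 1, 5, 7, 4
Rank Y: 7, 6, 2, 5, 4, 3, 1
d = rank(X) − rank(Y): -4, -4, 4, -4, 1, 4, 3; Σd² = 90
ρ = 1 − 6Σd² / [n(n²−1)] = 1 − 6×90 / (7×48) = 1 − 540/336 ≈ -0.607

-0.607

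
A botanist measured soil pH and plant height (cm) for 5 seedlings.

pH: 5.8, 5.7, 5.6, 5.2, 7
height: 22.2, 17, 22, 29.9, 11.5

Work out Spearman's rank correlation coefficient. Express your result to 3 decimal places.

Rank pH: 4, 3, 2, 1, 5
Rank height: 4, 2, 3, 5, 1
d = rank(pH) − rank(height): 0, 1, -1, -4, 4; Σd² = 34
ρ = 1 − 6Σd² / [n(n²−1)] = 1 − 6×34 / (5×24) = 1 − 204/120 ≈ -0.700

-0.700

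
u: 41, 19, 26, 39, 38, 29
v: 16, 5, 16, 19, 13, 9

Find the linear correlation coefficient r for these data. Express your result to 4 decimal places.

n = 6, Σu = 192, Σv = 78, Σu² = 6524, Σv² = 1148, Σuv = 2663
nΣuv − ΣuΣv = 15978 − 14976 = 1002
nΣu² − (Σu)² = 39144 − 36864 = 2280; nΣv² − (Σv)² = 6888 − 6084 = 804
r = 1002 / √(2280 × 804) = 1002 / 1353.9276 ≈ 0.7401

0.7401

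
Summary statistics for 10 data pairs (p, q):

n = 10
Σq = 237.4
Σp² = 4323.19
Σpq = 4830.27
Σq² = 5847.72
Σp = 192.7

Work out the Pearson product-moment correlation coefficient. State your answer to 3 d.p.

r = (nΣpq − ΣpΣq) / √[(nΣp² − (Σp)²)(nΣq² − (Σq)²)]
Numerator: 10×4830.27 − 192.7×237.4 = 2555.72
Denominator: √[(43231.9 − 37133.29)(58477.2 − 56358.76)] = √[6098.61 × 2118.44] = 3594.3761
r = 2555.72 / 3594.3761 ≈ 0.711

0.711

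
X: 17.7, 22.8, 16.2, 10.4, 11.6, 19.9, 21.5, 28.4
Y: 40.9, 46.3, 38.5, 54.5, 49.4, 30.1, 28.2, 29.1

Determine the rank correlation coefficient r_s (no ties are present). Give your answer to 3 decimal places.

Rank X: 4, 7, 3, 1, 2, 5, 6, 8
Rank Y: 5, 6, 4, 8, 7, 3, 1, 2
d = rank(X) − rank(Y): -1, 1, -1, -7, -5, 2, 5, 6; Σd² = 142
ρ = 1 − 6Σd² / [n(n²−1)] = 1 − 6×142 / (8×63) = 1 − 852/504 ≈ -0.690

-0.690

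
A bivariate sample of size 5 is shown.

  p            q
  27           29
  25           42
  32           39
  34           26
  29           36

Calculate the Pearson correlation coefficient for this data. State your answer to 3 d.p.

n = 5, Σp = 147, Σq = 172, Σp² = 4375, Σq² = 6098, Σpq = 5009
nΣpq − ΣpΣq = 25045 − 25284 = -239
nΣp² − (Σp)² = 21875 − 21609 = 266; nΣq² − (Σq)² = 30490 − 29584 = 906
r = -239 / √(266 × 906) = -239 / 490.9134 ≈ -0.487

-0.487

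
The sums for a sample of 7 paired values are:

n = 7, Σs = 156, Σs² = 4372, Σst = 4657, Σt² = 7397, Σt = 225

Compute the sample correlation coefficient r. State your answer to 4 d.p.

-0.9299

r = (nΣst − ΣsΣt) / √[(nΣs² − (Σs)²)(nΣt² − (Σt)²)]
Numerator: 7×4657 − 156×225 = -2501
Denominator: √[(30604 − 24336)(51779 − 50625)] = √[6268 × 1154] = 2689.4743
r = -2501 / 2689.4743 ≈ -0.9299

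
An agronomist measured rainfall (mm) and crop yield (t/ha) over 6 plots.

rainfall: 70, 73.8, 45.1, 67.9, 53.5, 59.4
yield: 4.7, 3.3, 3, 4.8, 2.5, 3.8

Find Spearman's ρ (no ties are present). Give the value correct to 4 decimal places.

Rank rainfall: 5, 6, 1, 4, 2, 3
Rank yield: 5, 3, 2, 6, 1, 4
d = rank(rainfall) − rank(yield): 0, 3, -1, -2, 1, -1; Σd² = 16
ρ = 1 − 6Σd² / [n(n²−1)] = 1 − 6×16 / (6×35) = 1 − 96/210 ≈ 0.5429

0.5429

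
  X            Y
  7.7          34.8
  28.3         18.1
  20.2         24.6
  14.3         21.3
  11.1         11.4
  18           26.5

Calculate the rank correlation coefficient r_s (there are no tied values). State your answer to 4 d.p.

Rank X: 1, 6, 5, 3, 2, 4
Rank Y: 6, 2, 4, 3, 1, 5
d = rank(X) − rank(Y): -5, 4, 1, 0, 1, -1; Σd² = 44
ρ = 1 − 6Σd² / [n(n²−1)] = 1 − 6×44 / (6×35) = 1 − 264/210 ≈ -0.2571

-0.2571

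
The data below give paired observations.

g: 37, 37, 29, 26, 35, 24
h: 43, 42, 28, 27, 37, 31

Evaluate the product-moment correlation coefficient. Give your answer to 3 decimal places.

0.897

n = 6, Σg = 188, Σh = 208, Σg² = 6056, Σh² = 7456, Σgh = 6698
nΣgh − ΣgΣh = 40188 − 39104 = 1084
nΣg² − (Σg)² = 36336 − 35344 = 992; nΣh² − (Σh)² = 44736 − 43264 = 1472
r = 1084 / √(992 × 1472) = 1084 / 1208.3973 ≈ 0.897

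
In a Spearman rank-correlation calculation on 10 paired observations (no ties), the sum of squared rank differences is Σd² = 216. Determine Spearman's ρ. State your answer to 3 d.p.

-0.309

ρ = 1 − 6Σd² / [n(n²−1)] = 1 − 6×216 / (10×99)
  = 1 − 1296/990 = 1 − 1.3091 ≈ -0.309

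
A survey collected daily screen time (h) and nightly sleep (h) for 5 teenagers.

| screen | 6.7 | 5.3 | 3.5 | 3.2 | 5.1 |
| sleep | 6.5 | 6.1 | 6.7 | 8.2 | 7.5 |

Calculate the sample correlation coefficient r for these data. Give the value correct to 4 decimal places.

-0.5764

n = 5, Σx = 23.8, Σy = 35, Σx² = 121.48, Σy² = 247.84, Σxy = 163.82
nΣxy − ΣxΣy = 819.1 − 833 = -13.9
nΣx² − (Σx)² = 607.4 − 566.44 = 40.96; nΣy² − (Σy)² = 1239.2 − 1225 = 14.2
r = -13.9 / √(40.96 × 14.2) = -13.9 / 24.1170 ≈ -0.5764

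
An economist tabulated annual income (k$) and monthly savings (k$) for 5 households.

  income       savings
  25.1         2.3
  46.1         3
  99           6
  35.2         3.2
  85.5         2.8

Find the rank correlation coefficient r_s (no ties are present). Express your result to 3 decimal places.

Rank income: 1, 3, 5, 2, 4
Rank savings: 1, 3, 5, 4, 2
d = rank(income) − rank(savings): 0, 0, 0, -2, 2; Σd² = 8
ρ = 1 − 6Σd² / [n(n²−1)] = 1 − 6×8 / (5×24) = 1 − 48/120 ≈ 0.600

0.600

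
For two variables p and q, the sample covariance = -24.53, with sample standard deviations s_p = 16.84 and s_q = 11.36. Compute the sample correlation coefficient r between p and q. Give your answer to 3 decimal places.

-0.128

r = Cov(p,q) / (s_p · s_q) = -24.53 / (16.84 × 11.36)
  = -24.53 / 191.3024 ≈ -0.128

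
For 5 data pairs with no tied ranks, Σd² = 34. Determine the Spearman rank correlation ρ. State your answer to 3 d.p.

-0.700

ρ = 1 − 6Σd² / [n(n²−1)] = 1 − 6×34 / (5×24)
  = 1 − 204/120 = 1 − 1.7000 ≈ -0.700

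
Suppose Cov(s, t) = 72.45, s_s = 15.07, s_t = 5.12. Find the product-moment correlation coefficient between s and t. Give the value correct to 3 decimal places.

0.939

r = Cov(s,t) / (s_s · s_t) = 72.45 / (15.07 × 5.12)
  = 72.45 / 77.1584 ≈ 0.939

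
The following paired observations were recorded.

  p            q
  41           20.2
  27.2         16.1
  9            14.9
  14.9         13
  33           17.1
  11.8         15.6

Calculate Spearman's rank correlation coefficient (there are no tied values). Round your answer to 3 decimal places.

Rank p: 6, 4, 1, 3, 5, 2
Rank q: 6, 4, 2, 1, 5, 3
d = rank(p) − rank(q): 0, 0, -1, 2, 0, -1; Σd² = 6
ρ = 1 − 6Σd² / [n(n²−1)] = 1 − 6×6 / (6×35) = 1 − 36/210 ≈ 0.829

0.829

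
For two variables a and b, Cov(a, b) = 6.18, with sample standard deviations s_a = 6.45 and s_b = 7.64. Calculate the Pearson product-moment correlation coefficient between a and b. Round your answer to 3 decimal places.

r = Cov(a,b) / (s_a · s_b) = 6.18 / (6.45 × 7.64)
  = 6.18 / 49.2780 ≈ 0.125

0.125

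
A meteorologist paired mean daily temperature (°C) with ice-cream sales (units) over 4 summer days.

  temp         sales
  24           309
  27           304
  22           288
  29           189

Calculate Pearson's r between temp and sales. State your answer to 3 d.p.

n = 4, Σx = 102, Σy = 1090, Σx² = 2630, Σy² = 306562, Σxy = 27441
nΣxy − ΣxΣy = 109764 − 111180 = -1416
nΣx² − (Σx)² = 10520 − 10404 = 116; nΣy² − (Σy)² = 1226248 − 1188100 = 38148
r = -1416 / √(116 × 38148) = -1416 / 2103.6083 ≈ -0.673

-0.673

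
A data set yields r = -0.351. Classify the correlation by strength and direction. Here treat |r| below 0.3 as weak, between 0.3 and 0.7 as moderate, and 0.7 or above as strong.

r = -0.351 < 0 so the relationship is negative.
|r| = 0.351, which falls in the moderate range.

moderate negative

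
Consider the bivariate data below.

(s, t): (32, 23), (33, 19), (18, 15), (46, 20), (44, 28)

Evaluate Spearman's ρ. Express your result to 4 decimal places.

Rank s: 2, 3, 1, 5, 4
Rank t: 4, 2, 1, 3, 5
d = rank(s) − rank(t): -2, 1, 0, 2, -1; Σd² = 10
ρ = 1 − 6Σd² / [n(n²−1)] = 1 − 6×10 / (5×24) = 1 − 60/120 ≈ 0.5000

0.5000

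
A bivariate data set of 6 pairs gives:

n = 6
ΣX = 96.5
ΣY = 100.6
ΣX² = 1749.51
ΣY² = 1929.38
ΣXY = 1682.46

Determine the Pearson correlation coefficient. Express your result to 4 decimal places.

r = (nΣXY − ΣXΣY) / √[(nΣX² − (ΣX)²)(nΣY² − (ΣY)²)]
Numerator: 6×1682.46 − 96.5×100.6 = 386.86
Denominator: √[(10497.06 − 9312.25)(11576.28 − 10120.36)] = √[1184.81 × 1455.92] = 1313.3882
r = 386.86 / 1313.3882 ≈ 0.2946

0.2946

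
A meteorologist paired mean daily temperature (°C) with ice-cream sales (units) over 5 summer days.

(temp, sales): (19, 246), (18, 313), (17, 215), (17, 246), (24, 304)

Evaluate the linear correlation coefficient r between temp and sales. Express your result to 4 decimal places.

n = 5, Σx = 95, Σy = 1324, Σx² = 1839, Σy² = 357642, Σxy = 25441
nΣxy − ΣxΣy = 127205 − 125780 = 1425
nΣx² − (Σx)² = 9195 − 9025 = 170; nΣy² − (Σy)² = 1788210 − 1752976 = 35234
r = 1425 / √(170 × 35234) = 1425 / 2447.4027 ≈ 0.5822

0.5822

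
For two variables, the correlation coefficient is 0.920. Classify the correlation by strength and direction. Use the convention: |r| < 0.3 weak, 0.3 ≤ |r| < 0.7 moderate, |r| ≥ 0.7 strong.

strong positive

r = 0.920 > 0 so the relationship is positive.
|r| = 0.920, which falls in the strong range.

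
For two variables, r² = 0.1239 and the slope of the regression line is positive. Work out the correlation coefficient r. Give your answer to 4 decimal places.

|r| = √0.1239 = 0.3520
The association is positive, so r = 0.3520.

0.3520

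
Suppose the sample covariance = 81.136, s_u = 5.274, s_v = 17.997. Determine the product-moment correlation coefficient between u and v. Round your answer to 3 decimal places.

0.855

r = Cov(u,v) / (s_u · s_v) = 81.136 / (5.274 × 17.997)
  = 81.136 / 94.9162 ≈ 0.855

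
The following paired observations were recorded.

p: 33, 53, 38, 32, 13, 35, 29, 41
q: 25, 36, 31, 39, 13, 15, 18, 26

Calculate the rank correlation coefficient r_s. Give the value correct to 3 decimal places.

Rank p: 4, 8, 6, 3, 1, 5, 2, 7
Rank q: 4, 7, 6, 8, 1, 2, 3, 5
d = rank(p) − rank(q): 0, 1, 0, -5, 0, 3, -1, 2; Σd² = 40
ρ = 1 − 6Σd² / [n(n²−1)] = 1 − 6×40 / (8×63) = 1 − 240/504 ≈ 0.524

0.524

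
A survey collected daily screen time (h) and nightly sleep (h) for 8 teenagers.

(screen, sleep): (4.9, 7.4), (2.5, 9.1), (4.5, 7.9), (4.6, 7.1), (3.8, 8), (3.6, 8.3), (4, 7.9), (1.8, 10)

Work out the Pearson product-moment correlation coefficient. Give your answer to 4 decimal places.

-0.9698

n = 8, Σx = 29.7, Σy = 65.7, Σx² = 118.31, Σy² = 545.69, Σxy = 237.1
nΣxy − ΣxΣy = 1896.8 − 1951.29 = -54.49
nΣx² − (Σx)² = 946.48 − 882.09 = 64.39; nΣy² − (Σy)² = 4365.52 − 4316.49 = 49.03
r = -54.49 / √(64.39 × 49.03) = -54.49 / 56.1876 ≈ -0.9698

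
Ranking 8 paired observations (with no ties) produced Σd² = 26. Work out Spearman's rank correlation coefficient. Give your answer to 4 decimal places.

0.6905

ρ = 1 − 6Σd² / [n(n²−1)] = 1 − 6×26 / (8×63)
  = 1 − 156/504 = 1 − 0.30952 ≈ 0.6905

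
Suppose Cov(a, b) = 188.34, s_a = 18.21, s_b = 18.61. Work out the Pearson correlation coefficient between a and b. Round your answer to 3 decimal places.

r = Cov(a,b) / (s_a · s_b) = 188.34 / (18.21 × 18.61)
  = 188.34 / 338.8881 ≈ 0.556

0.556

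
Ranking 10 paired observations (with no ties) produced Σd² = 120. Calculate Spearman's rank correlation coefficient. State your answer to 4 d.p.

0.2727

ρ = 1 − 6Σd² / [n(n²−1)] = 1 − 6×120 / (10×99)
  = 1 − 720/990 = 1 − 0.72727 ≈ 0.2727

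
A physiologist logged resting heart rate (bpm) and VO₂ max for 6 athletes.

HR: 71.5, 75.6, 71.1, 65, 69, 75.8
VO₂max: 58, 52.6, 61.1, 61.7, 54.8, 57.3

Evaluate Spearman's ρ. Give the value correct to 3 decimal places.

Rank HR: 4, 5, 3, 1, 2, 6
Rank VO₂max: 4, 1, 5, 6, 2, 3
d = rank(HR) − rank(VO₂max): 0, 4, -2, -5, 0, 3; Σd² = 54
ρ = 1 − 6Σd² / [n(n²−1)] = 1 − 6×54 / (6×35) = 1 − 324/210 ≈ -0.543

-0.543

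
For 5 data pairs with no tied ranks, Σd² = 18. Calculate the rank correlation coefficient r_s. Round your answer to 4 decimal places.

ρ = 1 − 6Σd² / [n(n²−1)] = 1 − 6×18 / (5×24)
  = 1 − 108/120 = 1 − 0.90000 ≈ 0.1000

0.1000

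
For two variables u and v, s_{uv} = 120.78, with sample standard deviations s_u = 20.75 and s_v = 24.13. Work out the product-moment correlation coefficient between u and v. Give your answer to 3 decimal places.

r = Cov(u,v) / (s_u · s_v) = 120.78 / (20.75 × 24.13)
  = 120.78 / 500.6975 ≈ 0.241

0.241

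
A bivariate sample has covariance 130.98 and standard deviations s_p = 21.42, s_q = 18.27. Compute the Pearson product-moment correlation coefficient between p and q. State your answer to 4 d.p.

0.3347

r = Cov(p,q) / (s_p · s_q) = 130.98 / (21.42 × 18.27)
  = 130.98 / 391.3434 ≈ 0.3347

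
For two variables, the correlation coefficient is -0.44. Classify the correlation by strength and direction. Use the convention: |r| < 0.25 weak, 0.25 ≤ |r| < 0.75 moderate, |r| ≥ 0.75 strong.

moderate negative

r = -0.44 < 0 so the relationship is negative.
|r| = 0.44, which falls in the moderate range.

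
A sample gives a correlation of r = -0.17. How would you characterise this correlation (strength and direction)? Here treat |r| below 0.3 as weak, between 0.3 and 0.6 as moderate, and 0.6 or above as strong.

r = -0.17 < 0 so the relationship is negative.
|r| = 0.17, which falls in the weak range.

weak negative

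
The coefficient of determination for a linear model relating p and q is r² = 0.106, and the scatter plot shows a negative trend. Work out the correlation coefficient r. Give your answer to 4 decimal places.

|r| = √0.106 = 0.3256
The association is negative, so r = −0.3256.

-0.3256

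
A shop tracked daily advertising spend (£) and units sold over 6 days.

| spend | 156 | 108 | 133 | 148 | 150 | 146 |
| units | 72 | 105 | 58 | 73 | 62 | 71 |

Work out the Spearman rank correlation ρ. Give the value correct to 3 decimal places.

Rank spend: 6, 1, 2, 4, 5, 3
Rank units: 4, 6, 1, 5, 2, 3
d = rank(spend) − rank(units): 2, -5, 1, -1, 3, 0; Σd² = 40
ρ = 1 − 6Σd² / [n(n²−1)] = 1 − 6×40 / (6×35) = 1 − 240/210 ≈ -0.143

-0.143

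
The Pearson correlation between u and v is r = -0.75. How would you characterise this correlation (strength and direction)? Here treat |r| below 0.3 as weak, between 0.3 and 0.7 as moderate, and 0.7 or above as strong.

r = -0.75 < 0 so the relationship is negative.
|r| = 0.75, which falls in the strong range.

strong negative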